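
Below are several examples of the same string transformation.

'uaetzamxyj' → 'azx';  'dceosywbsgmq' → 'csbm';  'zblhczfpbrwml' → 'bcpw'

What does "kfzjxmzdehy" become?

fxdy

The pattern: keep one character in every 3, starting at position 2 (positions 2nd, 5th, 8th, ...).
Doing the same to "kfzjxmzdehy": "fxdy".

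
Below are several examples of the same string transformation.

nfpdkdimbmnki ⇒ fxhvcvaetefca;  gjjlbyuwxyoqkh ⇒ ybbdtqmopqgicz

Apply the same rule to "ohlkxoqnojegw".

The rule is to shift every letter 8 places backward in the alphabet (wrapping around).
Applying that to "ohlkxoqnojegw" gives "gzdcpgifgbwyo".

gzdcpgifgbwyo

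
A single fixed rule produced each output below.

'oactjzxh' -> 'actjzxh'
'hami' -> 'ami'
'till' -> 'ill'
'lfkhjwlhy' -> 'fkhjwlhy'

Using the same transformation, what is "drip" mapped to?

rip

The pattern: delete the first character.
On "drip" that produces "rip".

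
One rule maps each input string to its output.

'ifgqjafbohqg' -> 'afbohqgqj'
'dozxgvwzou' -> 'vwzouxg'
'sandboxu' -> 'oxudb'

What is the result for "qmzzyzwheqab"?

The rule is to delete the first 3 characters, then move the first 2 characters to the end (rotate left by 2).
So "qmzzyzwheqab" becomes "zwheqabzy".

zwheqabzy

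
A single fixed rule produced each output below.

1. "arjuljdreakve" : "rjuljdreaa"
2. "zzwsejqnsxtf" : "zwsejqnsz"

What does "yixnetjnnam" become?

The transformation: delete the last 3 characters, then move the first character to the end.
Applying both steps to "yixnetjnnam": "yixnetjn", then "ixnetjny".

ixnetjny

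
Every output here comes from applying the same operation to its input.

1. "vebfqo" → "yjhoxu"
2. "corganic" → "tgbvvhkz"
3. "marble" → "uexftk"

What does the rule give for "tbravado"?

otwhmukt

What's happening: swap the front and back halves of the string, then shift every letter 7 places backward in the alphabet (wrapping around).
On "tbravado": the first step gives "vadotbra", and the second then gives "otwhmukt".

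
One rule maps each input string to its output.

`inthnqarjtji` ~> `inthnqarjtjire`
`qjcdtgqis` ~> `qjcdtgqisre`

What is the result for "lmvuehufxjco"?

lmvuehufxjcore

The rule is to append "re".
Applying that to "lmvuehufxjco" gives "lmvuehufxjcore".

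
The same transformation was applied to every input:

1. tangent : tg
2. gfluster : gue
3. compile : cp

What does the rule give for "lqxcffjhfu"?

lcj

In each case the input is transformed by: move the last character to the front, then keep one character in every 3, starting at position 2 (positions 2nd, 5th, 8th, ...).
Applying both steps to "lqxcffjhfu": "ulqxcffjhf", then "lcj".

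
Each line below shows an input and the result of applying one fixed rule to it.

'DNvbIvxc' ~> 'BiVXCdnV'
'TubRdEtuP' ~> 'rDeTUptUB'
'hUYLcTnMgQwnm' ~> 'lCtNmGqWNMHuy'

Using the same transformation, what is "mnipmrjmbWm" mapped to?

Rule — flip the case of every letter, then move the first 3 characters to the end (rotate left by 3).
"mnipmrjmbWm" → "MNIPMRJMBwM" → "PMRJMBwMMNI".

PMRJMBwMMNI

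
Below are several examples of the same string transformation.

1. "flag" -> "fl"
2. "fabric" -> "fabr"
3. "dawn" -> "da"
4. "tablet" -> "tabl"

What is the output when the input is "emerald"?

emera

Looking at the pairs, the operation is to delete the last 2 characters.
So "emerald" becomes "emera".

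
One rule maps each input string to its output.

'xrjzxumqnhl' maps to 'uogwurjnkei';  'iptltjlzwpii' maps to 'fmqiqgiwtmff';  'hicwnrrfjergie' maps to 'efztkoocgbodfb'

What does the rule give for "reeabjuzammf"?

In each case the input is transformed by: shift every letter 3 places backward in the alphabet (wrapping around).
So "reeabjuzammf" becomes "obbxygrwxjjc".

obbxygrwxjjc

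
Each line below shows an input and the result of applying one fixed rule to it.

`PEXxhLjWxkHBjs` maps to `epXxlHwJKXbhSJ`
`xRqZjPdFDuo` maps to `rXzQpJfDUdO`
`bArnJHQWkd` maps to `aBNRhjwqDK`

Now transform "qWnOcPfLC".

wQoNpClFc

Rule — swap each adjacent pair of characters (1↔2, 3↔4, ...), then flip the case of every letter.
Applying both steps to "qWnOcPfLC": "WqOnPcLfC", then "wQoNpClFc".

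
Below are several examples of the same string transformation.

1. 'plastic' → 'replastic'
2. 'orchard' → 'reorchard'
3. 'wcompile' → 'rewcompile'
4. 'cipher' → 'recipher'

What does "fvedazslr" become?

Rule — prepend "re".
"fvedazslr" → "refvedazslr".

refvedazslr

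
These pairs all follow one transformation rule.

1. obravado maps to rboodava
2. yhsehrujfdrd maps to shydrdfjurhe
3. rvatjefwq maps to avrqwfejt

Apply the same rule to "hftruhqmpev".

tfhvepmqhur

The transformation: reverse the string, then move the last 3 characters to the front (rotate right by 3).
Applying both steps to "hftruhqmpev": "vepmqhurtfh", then "tfhvepmqhur".
(Check on "rvatjefwq": → "qwfejtavr" → "avrqwfejt" ✓)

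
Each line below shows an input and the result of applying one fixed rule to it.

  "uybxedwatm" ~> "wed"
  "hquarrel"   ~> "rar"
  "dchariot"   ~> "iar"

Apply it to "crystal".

yts

In each case the input is transformed by: take characters alternately from the front and the back (1st, last, 2nd, 2nd-last, ...), then keep only the last 3 characters.
Applying both steps to "crystal": "clrayts", then "yts".
(Check on "uybxedwatm": → "umytbaxwed" → "wed" ✓)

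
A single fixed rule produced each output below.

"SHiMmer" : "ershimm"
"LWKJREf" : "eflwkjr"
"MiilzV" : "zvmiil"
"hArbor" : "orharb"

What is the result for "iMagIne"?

neimagi

Looking at the pairs, the operation is to move the last 2 characters to the front (rotate right by 2), then convert every letter to lowercase.
"iMagIne" → "neiMagI" → "neimagi".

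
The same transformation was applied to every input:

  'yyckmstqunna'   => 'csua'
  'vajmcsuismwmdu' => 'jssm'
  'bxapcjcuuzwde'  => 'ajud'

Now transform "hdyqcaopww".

The pattern: keep one character in every 3, starting at position 3 (positions 3rd, 6th, 9th, ...).
Doing the same to "hdyqcaopww": "yaw".

yaw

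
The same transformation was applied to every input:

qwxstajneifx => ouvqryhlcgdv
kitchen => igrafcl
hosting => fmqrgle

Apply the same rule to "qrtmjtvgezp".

oprkhrtecxn

Looking at the pairs, the operation is to shift every letter 2 places backward in the alphabet (wrapping around).
Doing the same to "qrtmjtvgezp": "oprkhrtecxn".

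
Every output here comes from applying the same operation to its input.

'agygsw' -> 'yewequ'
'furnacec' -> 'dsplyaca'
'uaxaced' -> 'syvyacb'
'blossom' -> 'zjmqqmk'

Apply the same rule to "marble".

kypzjc

Each output is the input with this applied: shift every letter 2 places backward in the alphabet (wrapping around).
"marble" → "kypzjc".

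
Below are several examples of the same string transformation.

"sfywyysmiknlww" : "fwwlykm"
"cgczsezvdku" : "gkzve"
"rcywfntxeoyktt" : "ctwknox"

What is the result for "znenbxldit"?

ntndx

Each output is the input with this applied: keep every other character starting from the second (positions 2nd, 4th, 6th, ...), then take characters alternately from the front and the back (1st, last, 2nd, 2nd-last, ...).
"znenbxldit" → "ntndx".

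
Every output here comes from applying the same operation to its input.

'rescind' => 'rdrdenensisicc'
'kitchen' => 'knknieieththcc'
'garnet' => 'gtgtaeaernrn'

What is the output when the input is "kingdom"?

kmkmioiondndgg

The rule is to double every character, then take characters alternately from the front and the back (1st, last, 2nd, 2nd-last, ...).
Working it through for "kingdom": intermediate "kkiinnggddoomm", final "kmkmioiondndgg".
(Check on "kitchen": → "kkiittcchheenn" → "knknieieththcc" ✓)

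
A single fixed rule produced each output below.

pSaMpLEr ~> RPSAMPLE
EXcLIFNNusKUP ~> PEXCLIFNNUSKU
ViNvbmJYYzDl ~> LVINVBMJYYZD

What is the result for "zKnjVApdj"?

JZKNJVAPD

The rule is to move the last character to the front, then convert every letter to uppercase.
"zKnjVApdj" → "jzKnjVApd" → "JZKNJVAPD".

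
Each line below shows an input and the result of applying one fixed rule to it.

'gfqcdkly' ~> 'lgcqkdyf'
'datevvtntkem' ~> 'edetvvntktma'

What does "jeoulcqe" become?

The pattern: swap each adjacent pair of characters (1↔2, 3↔4, ...), then swap the first and last characters.
Working it through for "jeoulcqe": intermediate "ejuocleq", final "qjuoclee".
(Check on "datevvtntkem": → "adetvvntktme" → "edetvvntktma" ✓)

qjuoclee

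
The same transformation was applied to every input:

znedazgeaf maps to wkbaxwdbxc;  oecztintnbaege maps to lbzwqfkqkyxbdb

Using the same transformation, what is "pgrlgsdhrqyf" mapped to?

mdoidpaeonvc

The pattern: shift every letter 3 places backward in the alphabet (wrapping around).
For "pgrlgsdhrqyf" the result is "mdoidpaeonvc".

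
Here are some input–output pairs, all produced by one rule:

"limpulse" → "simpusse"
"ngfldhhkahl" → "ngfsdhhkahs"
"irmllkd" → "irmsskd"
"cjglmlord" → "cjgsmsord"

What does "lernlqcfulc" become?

Rule — replace every "l" with "s".
"lernlqcfulc" → "sernsqcfusc".

sernsqcfusc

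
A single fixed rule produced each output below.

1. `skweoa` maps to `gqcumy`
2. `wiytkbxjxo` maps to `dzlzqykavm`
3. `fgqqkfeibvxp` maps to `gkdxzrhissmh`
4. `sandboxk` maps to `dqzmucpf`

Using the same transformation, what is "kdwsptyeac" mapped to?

vagcemfyur

The transformation: shift every letter 2 places forward in the alphabet (wrapping around), then swap the front and back halves of the string.
On "kdwsptyeac": the first step gives "mfyurvagce", and the second then gives "vagcemfyur".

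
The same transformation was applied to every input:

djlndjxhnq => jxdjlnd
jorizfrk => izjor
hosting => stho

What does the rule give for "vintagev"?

The pattern: delete the last 3 characters, then move the last 2 characters to the front (rotate right by 2).
Starting from "vintagev": after the first operation, "vinta"; after the second, "tavin".

tavin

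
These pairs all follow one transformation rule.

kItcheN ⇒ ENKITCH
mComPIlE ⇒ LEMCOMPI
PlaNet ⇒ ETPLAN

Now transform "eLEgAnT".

NTELEGA

Looking at the pairs, the operation is to move the last 2 characters to the front (rotate right by 2), then convert every letter to uppercase.
Applying both steps to "eLEgAnT": "nTeLEgA", then "NTELEGA".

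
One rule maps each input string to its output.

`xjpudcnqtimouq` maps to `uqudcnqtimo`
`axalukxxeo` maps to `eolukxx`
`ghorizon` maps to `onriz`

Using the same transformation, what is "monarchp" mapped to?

The rule is to delete the first 3 characters, then move the last 2 characters to the front (rotate right by 2).
For "monarchp", step one produces "archp"; step two turns that into "hparc".

hparc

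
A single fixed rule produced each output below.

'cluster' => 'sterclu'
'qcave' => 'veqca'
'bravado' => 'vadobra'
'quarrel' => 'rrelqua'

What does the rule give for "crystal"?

The rule is to move the first 3 characters to the end (rotate left by 3).
"crystal" → "stalcry".

stalcry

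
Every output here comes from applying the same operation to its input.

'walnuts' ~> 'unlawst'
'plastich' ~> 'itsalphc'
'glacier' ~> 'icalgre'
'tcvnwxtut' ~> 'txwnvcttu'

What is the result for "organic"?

nagroci

The rule is to reverse the string, then move the first 2 characters to the end (rotate left by 2).
Working it through for "organic": intermediate "cinagro", final "nagroci".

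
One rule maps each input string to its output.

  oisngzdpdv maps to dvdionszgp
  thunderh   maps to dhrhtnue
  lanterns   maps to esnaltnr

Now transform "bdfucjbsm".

Rule — swap each adjacent pair of characters (1↔2, 3↔4, ...), then move the last 3 characters to the front (rotate right by 3).
Working it through for "bdfucjbsm": intermediate "dbufjcsbm", final "sbmdbufjc".

sbmdbufjc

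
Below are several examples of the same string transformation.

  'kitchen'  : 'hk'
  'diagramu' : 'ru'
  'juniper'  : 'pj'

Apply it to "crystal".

tc

Looking at the pairs, the operation is to move the first 2 characters to the end (rotate left by 2), then keep one character in every 3, starting at position 3 (positions 3rd, 6th, 9th, ...).
For "crystal", step one produces "ystalcr"; step two turns that into "tc".
(Check on "kitchen": → "tchenki" → "hk" ✓)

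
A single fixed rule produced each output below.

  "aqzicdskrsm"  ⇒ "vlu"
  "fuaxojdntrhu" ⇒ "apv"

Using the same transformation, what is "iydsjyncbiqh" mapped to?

Rule — shift every letter 5 places backward in the alphabet (wrapping around), then keep only the first 3 characters.
Starting from "iydsjyncbiqh": after the first operation, "dtynetixwdlc"; after the second, "dty".

dty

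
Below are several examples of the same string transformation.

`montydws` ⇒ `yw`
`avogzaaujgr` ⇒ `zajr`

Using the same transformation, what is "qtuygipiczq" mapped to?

gpcq

Each output is the input with this applied: keep every other character starting from the first (positions 1st, 3rd, 5th, ...), then delete the first 2 characters.
On "qtuygipiczq" that produces "gpcq".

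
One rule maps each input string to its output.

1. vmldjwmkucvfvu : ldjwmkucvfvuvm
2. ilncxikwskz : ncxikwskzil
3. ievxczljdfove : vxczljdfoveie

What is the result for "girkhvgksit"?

rkhvgksitgi

In each case the input is transformed by: move the first 2 characters to the end (rotate left by 2).
For "girkhvgksit" the result is "rkhvgksitgi".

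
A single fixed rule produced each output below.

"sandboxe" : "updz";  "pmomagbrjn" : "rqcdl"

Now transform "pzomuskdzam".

rqwmbo

What's happening: shift every letter 2 places forward in the alphabet (wrapping around), then keep every other character starting from the first (positions 1st, 3rd, 5th, ...).
On "pzomuskdzam": the first step gives "rbqowumfbco", and the second then gives "rqwmbo".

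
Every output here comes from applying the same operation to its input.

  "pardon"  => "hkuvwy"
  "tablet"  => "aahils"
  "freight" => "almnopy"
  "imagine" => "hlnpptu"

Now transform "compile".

jlpstvw

Each output is the input with this applied: shift every letter 7 places forward in the alphabet (wrapping around), then sort the characters into alphabetical order.
Starting from "compile": after the first operation, "jvtwpsl"; after the second, "jlpstvw".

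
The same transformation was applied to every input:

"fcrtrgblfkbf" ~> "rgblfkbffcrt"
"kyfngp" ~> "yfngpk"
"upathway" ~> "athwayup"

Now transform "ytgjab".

In each case the input is transformed by: move the last 2 characters to the front (rotate right by 2), then swap the front and back halves of the string.
For "ytgjab", step one produces "abytgj"; step two turns that into "tgjaby".

tgjaby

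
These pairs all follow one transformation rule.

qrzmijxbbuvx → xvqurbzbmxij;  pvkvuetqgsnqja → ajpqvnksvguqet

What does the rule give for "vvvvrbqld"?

dlvqvbvrv

Rule — move the last character to the front, then take characters alternately from the front and the back (1st, last, 2nd, 2nd-last, ...).
For "vvvvrbqld", step one produces "dvvvvrbql"; step two turns that into "dlvqvbvrv".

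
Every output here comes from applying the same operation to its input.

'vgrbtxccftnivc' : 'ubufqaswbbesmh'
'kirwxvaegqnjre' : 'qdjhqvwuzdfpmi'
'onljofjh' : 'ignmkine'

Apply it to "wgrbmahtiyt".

Rule — move the last 2 characters to the front (rotate right by 2), then shift every letter 1 place backward in the alphabet (wrapping around).
"wgrbmahtiyt" → "ytwgrbmahti" → "xsvfqalzgsh".

xsvfqalzgsh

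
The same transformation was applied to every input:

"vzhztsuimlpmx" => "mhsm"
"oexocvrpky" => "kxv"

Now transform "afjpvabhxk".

Rule — keep one character in every 3, starting at position 3 (positions 3rd, 6th, 9th, ...), then move the last character to the front.
On "afjpvabhxk": the first step gives "jax", and the second then gives "xja".
(Check on "vzhztsuimlpmx": → "hsmm" → "mhsm" ✓)

xja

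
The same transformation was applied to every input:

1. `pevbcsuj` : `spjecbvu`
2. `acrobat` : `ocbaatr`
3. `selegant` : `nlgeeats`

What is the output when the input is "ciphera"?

What's happening: sort the characters into reverse alphabetical order, then move the first 2 characters to the end (rotate left by 2).
Working it through for "ciphera": intermediate "rpiheca", final "ihecarp".

ihecarp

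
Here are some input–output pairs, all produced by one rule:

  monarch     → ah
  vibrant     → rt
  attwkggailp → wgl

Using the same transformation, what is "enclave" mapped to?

le

Rule — keep one character in every 3, starting at position 1 (positions 1st, 4th, 7th, ...), then delete the first character.
Working it through for "enclave": intermediate "ele", final "le".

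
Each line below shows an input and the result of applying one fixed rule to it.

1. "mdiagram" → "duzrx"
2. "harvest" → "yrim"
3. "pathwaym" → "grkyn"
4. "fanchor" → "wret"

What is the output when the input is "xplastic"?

ogcrj

The rule is to shift every letter 9 places backward in the alphabet (wrapping around), then delete the last 3 characters.
For "xplastic", step one produces "ogcrjkzt"; step two turns that into "ogcrj".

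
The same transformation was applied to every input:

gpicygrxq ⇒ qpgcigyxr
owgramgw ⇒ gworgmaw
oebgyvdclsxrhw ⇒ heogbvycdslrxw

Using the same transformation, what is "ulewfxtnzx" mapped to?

Rule — swap each adjacent pair of characters (1↔2, 3↔4, ...), then move the last character to the front.
For "ulewfxtnzx", step one produces "luwexfntxz"; step two turns that into "zluwexfntx".

zluwexfntx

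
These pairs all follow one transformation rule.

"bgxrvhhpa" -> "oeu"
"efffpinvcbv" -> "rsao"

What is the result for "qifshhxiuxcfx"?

In each case the input is transformed by: shift every letter 13 places forward in the alphabet (wrapping around) — i.e. ROT13, then keep one character in every 3, starting at position 1 (positions 1st, 4th, 7th, ...).
For "qifshhxiuxcfx", step one produces "dvsfuukvhkpsk"; step two turns that into "dfkkk".

dfkkk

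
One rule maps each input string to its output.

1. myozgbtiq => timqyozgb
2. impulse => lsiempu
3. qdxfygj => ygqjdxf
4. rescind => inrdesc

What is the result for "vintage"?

In each case the input is transformed by: swap the first and last characters, then move the last 3 characters to the front (rotate right by 3).
Applying that to "vintage" gives "agveint".

agveint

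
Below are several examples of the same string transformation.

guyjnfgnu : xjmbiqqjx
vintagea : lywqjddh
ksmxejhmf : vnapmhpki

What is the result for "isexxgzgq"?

Looking at the pairs, the operation is to shift every letter 3 places forward in the alphabet (wrapping around), then swap each adjacent pair of characters (1↔2, 3↔4, ...).
Working it through for "isexxgzgq": intermediate "lvhaajcjt", final "vlahjajct".

vlahjajct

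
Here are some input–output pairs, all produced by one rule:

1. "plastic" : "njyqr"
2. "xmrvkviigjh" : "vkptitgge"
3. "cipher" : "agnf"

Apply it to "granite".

The transformation: shift every letter 2 places backward in the alphabet (wrapping around), then delete the last 2 characters.
Working it through for "granite": intermediate "epylgrc", final "epylg".

epylg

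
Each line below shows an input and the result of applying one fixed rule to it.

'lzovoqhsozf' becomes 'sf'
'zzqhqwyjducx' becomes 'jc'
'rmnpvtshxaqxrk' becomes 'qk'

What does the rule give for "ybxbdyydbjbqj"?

What's happening: keep one character in every 3, starting at position 2 (positions 2nd, 5th, 8th, ...), then keep only the last 2 characters.
Working it through for "ybxbdyydbjbqj": intermediate "bddb", final "db".

db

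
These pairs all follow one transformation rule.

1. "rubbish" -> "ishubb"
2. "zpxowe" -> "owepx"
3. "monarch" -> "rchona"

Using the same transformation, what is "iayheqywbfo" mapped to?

Rule — delete the first character, then move the last 3 characters to the front (rotate right by 3).
For "iayheqywbfo", step one produces "ayheqywbfo"; step two turns that into "bfoayheqyw".

bfoayheqyw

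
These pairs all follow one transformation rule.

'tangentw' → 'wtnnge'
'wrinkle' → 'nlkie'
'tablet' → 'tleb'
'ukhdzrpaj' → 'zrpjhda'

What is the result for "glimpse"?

The rule is to delete the first 2 characters, then sort the characters into reverse alphabetical order.
So "glimpse" becomes "spmie".

spmie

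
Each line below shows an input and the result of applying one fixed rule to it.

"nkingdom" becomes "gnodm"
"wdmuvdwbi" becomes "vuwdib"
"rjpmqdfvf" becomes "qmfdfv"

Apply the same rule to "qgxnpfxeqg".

Looking at the pairs, the operation is to delete the first 3 characters, then swap each adjacent pair of characters (1↔2, 3↔4, ...).
"qgxnpfxeqg" → "npfxeqg" → "pnxfqeg".
(Check on "nkingdom": → "ngdom" → "gnodm" ✓)

pnxfqeg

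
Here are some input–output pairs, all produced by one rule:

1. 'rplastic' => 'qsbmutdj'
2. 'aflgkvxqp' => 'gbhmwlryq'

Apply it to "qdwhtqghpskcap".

erixruihtqdlqb

Each output is the input with this applied: shift every letter 1 place forward in the alphabet (wrapping around), then swap each adjacent pair of characters (1↔2, 3↔4, ...).
"qdwhtqghpskcap" → "erixruihtqdlqb".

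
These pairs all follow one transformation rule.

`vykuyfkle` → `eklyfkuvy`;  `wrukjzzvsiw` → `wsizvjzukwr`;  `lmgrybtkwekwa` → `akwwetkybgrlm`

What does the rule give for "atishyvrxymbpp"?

Looking at the pairs, the operation is to swap each adjacent pair of characters (1↔2, 3↔4, ...), then reverse the string.
Starting from "atishyvrxymbpp": after the first operation, "tasiyhrvyxbmpp"; after the second, "ppmbxyvrhyisat".

ppmbxyvrhyisat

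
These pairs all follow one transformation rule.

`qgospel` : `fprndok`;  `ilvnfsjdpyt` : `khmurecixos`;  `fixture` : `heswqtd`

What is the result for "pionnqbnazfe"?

homnpmmayzde

Looking at the pairs, the operation is to shift every letter 1 place backward in the alphabet (wrapping around), then swap each adjacent pair of characters (1↔2, 3↔4, ...).
Starting from "pionnqbnazfe": after the first operation, "ohnmmpamzyed"; after the second, "homnpmmayzde".
(Check on "fixture": → "ehwstqd" → "heswqtd" ✓)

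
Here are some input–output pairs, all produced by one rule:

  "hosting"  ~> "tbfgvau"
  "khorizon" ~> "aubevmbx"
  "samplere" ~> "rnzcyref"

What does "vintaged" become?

What's happening: shift every letter 13 places forward in the alphabet (wrapping around) — i.e. ROT13, then swap the first and last characters.
Doing the same to "vintaged": "qvagntri".

qvagntri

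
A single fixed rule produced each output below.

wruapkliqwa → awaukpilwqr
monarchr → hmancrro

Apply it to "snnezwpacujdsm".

ssenwzapucdjmn

The transformation: swap each adjacent pair of characters (1↔2, 3↔4, ...), then swap the first and last characters.
Starting from "snnezwpacujdsm": after the first operation, "nsenwzapucdjms"; after the second, "ssenwzapucdjmn".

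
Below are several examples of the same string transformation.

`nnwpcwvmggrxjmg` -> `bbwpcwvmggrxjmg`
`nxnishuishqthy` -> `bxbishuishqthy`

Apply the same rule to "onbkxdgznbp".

obbkxdgzbbp

Each output is the input with this applied: replace every "n" with "b".
Doing the same to "onbkxdgznbp": "obbkxdgzbbp".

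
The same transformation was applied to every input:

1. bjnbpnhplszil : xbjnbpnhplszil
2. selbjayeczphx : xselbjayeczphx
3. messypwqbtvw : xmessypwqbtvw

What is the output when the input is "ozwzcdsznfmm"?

The transformation: prepend "x".
So "ozwzcdsznfmm" becomes "xozwzcdsznfmm".

xozwzcdsznfmm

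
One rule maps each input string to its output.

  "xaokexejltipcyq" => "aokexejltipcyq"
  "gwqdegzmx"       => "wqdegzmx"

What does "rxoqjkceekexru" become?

The pattern: delete the first character.
For "rxoqjkceekexru" the result is "xoqjkceekexru".

xoqjkceekexru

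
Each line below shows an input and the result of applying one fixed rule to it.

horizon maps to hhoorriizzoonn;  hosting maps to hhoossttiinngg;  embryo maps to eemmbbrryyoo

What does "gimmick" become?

The pattern: double every character.
Applying that to "gimmick" gives "ggiimmmmiicckk".

ggiimmmmiicckk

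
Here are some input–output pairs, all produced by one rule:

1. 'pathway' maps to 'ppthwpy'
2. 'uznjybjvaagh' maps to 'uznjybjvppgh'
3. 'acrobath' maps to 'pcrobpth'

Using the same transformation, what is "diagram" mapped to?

The rule is to replace every "a" with "p".
Applying that to "diagram" gives "dipgrpm".

dipgrpm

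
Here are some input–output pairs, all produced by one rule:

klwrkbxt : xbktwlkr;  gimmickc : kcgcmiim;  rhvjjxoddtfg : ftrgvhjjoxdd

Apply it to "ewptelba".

Looking at the pairs, the operation is to move the last 3 characters to the front (rotate right by 3), then swap each adjacent pair of characters (1↔2, 3↔4, ...).
"ewptelba" → "lbaewpte" → "bleapwet".

bleapwet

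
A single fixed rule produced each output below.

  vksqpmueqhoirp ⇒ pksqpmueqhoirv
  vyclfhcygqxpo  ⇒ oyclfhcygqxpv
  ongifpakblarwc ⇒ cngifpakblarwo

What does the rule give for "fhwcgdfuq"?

qhwcgdfuf

Looking at the pairs, the operation is to swap the first and last characters.
"fhwcgdfuq" → "qhwcgdfuf".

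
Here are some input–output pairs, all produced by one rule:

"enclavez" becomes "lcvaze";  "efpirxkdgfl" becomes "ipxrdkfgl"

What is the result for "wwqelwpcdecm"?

What's happening: swap each adjacent pair of characters (1↔2, 3↔4, ...), then delete the first 2 characters.
Working it through for "wwqelwpcdecm": intermediate "wweqwlcpedmc", final "eqwlcpedmc".

eqwlcpedmc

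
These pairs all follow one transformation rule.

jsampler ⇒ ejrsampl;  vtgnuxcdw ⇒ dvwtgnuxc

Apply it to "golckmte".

Looking at the pairs, the operation is to swap the first and last characters, then move the last 2 characters to the front (rotate right by 2).
Doing the same to "golckmte": "tgeolckm".
(Check on "jsampler": → "rsamplej" → "ejrsampl" ✓)

tgeolckm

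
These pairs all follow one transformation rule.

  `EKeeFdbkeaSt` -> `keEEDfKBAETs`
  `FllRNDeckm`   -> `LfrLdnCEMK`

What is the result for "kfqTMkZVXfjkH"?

FKtQKmvzFxKJh

What's happening: swap each adjacent pair of characters (1↔2, 3↔4, ...), then flip the case of every letter.
"kfqTMkZVXfjkH" → "fkTqkMVZfXkjH" → "FKtQKmvzFxKJh".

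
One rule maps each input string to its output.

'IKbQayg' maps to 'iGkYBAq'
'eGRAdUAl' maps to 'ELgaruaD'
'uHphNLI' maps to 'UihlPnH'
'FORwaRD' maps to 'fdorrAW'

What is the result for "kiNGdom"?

The transformation: flip the case of every letter, then take characters alternately from the front and the back (1st, last, 2nd, 2nd-last, ...).
For "kiNGdom", step one produces "KIngDOM"; step two turns that into "KMIOnDg".

KMIOnDg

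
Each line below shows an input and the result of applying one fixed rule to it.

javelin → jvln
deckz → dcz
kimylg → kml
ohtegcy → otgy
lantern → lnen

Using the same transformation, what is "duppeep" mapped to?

Each output is the input with this applied: keep every other character starting from the first (positions 1st, 3rd, 5th, ...).
Applying that to "duppeep" gives "dpep".

dpep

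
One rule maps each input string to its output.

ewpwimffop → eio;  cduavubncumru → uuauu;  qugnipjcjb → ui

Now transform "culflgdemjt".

Rule — move the last character to the front, then keep only the vowels.
So "culflgdemjt" becomes "ue".

ue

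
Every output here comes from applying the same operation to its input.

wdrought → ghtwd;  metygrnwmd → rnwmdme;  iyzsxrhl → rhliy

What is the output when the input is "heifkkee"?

keehe

What's happening: move the first 2 characters to the end (rotate left by 2), then delete the first 3 characters.
Working it through for "heifkkee": intermediate "ifkkeehe", final "keehe".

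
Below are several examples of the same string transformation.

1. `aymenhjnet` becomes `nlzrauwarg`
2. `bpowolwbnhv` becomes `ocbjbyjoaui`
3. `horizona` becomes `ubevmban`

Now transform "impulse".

Each output is the input with this applied: shift every letter 13 places forward in the alphabet (wrapping around) — i.e. ROT13.
For "impulse" the result is "vzchyfr".

vzchyfr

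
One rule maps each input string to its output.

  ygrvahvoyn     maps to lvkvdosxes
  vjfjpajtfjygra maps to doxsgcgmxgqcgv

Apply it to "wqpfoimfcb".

Rule — shift every letter 3 places backward in the alphabet (wrapping around), then move the last 3 characters to the front (rotate right by 3).
Working it through for "wqpfoimfcb": intermediate "tnmclfjczy", final "czytnmclfj".

czytnmclfj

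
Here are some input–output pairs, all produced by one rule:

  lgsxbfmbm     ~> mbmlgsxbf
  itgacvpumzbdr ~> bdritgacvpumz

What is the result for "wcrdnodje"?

djewcrdno

The rule is to move the last 3 characters to the front (rotate right by 3).
Applying that to "wcrdnodje" gives "djewcrdno".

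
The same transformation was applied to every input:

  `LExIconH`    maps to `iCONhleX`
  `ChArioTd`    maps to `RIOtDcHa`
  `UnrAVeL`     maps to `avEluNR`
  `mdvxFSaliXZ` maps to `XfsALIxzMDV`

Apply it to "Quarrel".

What's happening: move the first 3 characters to the end (rotate left by 3), then flip the case of every letter.
Starting from "Quarrel": after the first operation, "rrelQua"; after the second, "RRELqUA".

RRELqUA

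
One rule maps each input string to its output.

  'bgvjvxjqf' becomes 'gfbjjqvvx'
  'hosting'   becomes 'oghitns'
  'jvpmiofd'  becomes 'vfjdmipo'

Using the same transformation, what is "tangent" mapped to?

The rule is to swap each adjacent pair of characters (1↔2, 3↔4, ...), then take characters alternately from the front and the back (1st, last, 2nd, 2nd-last, ...).
For "tangent", step one produces "atgnnet"; step two turns that into "attegnn".

attegnn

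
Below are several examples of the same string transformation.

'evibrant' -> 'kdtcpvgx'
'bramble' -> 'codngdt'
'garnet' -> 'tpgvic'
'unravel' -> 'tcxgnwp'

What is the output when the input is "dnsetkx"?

ugvmzfp

Each output is the input with this applied: shift every letter 2 places forward in the alphabet (wrapping around), then move the first 2 characters to the end (rotate left by 2).
Working it through for "dnsetkx": intermediate "fpugvmz", final "ugvmzfp".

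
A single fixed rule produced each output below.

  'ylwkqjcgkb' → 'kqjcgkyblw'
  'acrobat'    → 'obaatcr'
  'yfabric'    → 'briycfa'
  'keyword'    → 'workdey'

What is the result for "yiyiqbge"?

In each case the input is transformed by: swap the first and last characters, then move the first 3 characters to the end (rotate left by 3).
Applying both steps to "yiyiqbge": "eiyiqbgy", then "iqbgyeiy".

iqbgyeiy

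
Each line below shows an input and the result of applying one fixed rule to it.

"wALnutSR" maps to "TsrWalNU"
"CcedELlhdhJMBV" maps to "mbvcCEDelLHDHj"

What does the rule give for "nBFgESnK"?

sNkNbfGe

Looking at the pairs, the operation is to move the last 3 characters to the front (rotate right by 3), then flip the case of every letter.
Starting from "nBFgESnK": after the first operation, "SnKnBFgE"; after the second, "sNkNbfGe".
(Check on "wALnutSR": → "tSRwALnu" → "TsrWalNU" ✓)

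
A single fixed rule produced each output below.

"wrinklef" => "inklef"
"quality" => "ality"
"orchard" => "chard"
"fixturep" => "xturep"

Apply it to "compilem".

mpilem

What's happening: delete the first 2 characters.
On "compilem" that produces "mpilem".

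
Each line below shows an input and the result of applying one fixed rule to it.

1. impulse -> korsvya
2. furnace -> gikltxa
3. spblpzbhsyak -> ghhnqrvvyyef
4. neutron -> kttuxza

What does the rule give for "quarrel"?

gkrwxxa

In each case the input is transformed by: sort the characters into alphabetical order, then shift every letter 6 places forward in the alphabet (wrapping around).
For "quarrel", step one produces "aelqrru"; step two turns that into "gkrwxxa".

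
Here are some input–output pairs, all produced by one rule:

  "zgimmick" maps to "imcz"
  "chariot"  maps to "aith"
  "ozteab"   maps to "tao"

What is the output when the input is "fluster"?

utrl

The transformation: move the first 2 characters to the end (rotate left by 2), then keep every other character starting from the first (positions 1st, 3rd, 5th, ...).
"fluster" → "usterfl" → "utrl".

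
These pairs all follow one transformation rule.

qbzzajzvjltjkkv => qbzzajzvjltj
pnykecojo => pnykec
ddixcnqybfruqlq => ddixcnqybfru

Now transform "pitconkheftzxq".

In each case the input is transformed by: delete the last 3 characters.
On "pitconkheftzxq" that produces "pitconkheft".

pitconkheft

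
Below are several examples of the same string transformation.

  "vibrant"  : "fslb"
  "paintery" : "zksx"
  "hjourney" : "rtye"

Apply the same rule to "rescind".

The transformation: shift every letter 10 places forward in the alphabet (wrapping around), then keep only the first 4 characters.
For "rescind", step one produces "bocmsxn"; step two turns that into "bocm".

bocm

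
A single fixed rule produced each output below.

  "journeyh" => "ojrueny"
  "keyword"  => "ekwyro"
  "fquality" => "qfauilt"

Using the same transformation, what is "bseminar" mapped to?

The pattern: delete the last character, then swap each adjacent pair of characters (1↔2, 3↔4, ...).
For "bseminar", step one produces "bsemina"; step two turns that into "sbmenia".

sbmenia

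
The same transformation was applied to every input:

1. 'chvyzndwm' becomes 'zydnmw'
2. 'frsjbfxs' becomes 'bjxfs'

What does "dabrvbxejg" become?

The pattern: delete the first 3 characters, then swap each adjacent pair of characters (1↔2, 3↔4, ...).
For "dabrvbxejg", step one produces "rvbxejg"; step two turns that into "vrxbjeg".

vrxbjeg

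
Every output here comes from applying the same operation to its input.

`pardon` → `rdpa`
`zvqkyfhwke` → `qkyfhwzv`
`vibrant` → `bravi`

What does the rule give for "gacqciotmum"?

cqciotmga

In each case the input is transformed by: delete the last 2 characters, then move the first 2 characters to the end (rotate left by 2).
"gacqciotmum" → "gacqciotm" → "cqciotmga".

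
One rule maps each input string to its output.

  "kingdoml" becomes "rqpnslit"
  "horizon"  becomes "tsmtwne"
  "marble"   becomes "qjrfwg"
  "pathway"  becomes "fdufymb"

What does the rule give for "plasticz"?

Looking at the pairs, the operation is to move the last 2 characters to the front (rotate right by 2), then shift every letter 5 places forward in the alphabet (wrapping around).
Applying both steps to "plasticz": "czplasti", then "heuqfxyn".

heuqfxyn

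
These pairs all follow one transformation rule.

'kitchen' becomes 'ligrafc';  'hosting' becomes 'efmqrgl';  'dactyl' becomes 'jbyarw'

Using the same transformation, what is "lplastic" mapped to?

ajnjyqrg

Each output is the input with this applied: move the last character to the front, then shift every letter 2 places backward in the alphabet (wrapping around).
On "lplastic": the first step gives "clplasti", and the second then gives "ajnjyqrg".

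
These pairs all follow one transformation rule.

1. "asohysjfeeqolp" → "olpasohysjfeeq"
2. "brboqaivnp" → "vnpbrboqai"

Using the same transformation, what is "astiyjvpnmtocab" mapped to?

In each case the input is transformed by: move the last 3 characters to the front (rotate right by 3).
So "astiyjvpnmtocab" becomes "cabastiyjvpnmto".

cabastiyjvpnmto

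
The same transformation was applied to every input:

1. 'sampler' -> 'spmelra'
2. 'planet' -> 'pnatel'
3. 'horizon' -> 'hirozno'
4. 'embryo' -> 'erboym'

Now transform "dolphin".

Each output is the input with this applied: swap each adjacent pair of characters (1↔2, 3↔4, ...), then move the first character to the end.
Applying both steps to "dolphin": "odplihn", then "dplihno".
(Check on "sampler": → "aspmelr" → "spmelra" ✓)

dplihno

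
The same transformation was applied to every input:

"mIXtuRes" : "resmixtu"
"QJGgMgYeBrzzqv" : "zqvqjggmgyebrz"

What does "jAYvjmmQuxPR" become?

xprjayvjmmqu

Rule — move the last 3 characters to the front (rotate right by 3), then convert every letter to lowercase.
"jAYvjmmQuxPR" → "xprjayvjmmqu".
(Check on "QJGgMgYeBrzzqv": → "zqvQJGgMgYeBrz" → "zqvqjggmgyebrz" ✓)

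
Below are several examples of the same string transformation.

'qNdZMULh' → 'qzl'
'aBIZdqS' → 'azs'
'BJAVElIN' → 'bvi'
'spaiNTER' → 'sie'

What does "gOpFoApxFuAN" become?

Looking at the pairs, the operation is to keep one character in every 3, starting at position 1 (positions 1st, 4th, 7th, ...), then convert every letter to lowercase.
"gOpFoApxFuAN" → "gFpu" → "gfpu".
(Check on "BJAVElIN": → "BVI" → "bvi" ✓)

gfpu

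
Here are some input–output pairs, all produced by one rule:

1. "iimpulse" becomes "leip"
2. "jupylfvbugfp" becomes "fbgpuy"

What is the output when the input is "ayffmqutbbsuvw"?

In each case the input is transformed by: keep every other character starting from the second (positions 2nd, 4th, 6th, ...), then move the first 2 characters to the end (rotate left by 2).
"ayffmqutbbsuvw" → "yfqtbuw" → "qtbuwyf".

qtbuwyf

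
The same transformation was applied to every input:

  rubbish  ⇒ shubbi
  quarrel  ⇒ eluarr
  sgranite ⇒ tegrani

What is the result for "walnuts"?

Each output is the input with this applied: delete the first character, then move the last 2 characters to the front (rotate right by 2).
Applying both steps to "walnuts": "alnuts", then "tsalnu".

tsalnu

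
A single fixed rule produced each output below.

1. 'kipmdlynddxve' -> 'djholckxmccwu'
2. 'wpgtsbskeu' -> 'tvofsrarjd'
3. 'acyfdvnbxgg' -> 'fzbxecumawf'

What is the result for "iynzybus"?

The rule is to shift every letter 1 place backward in the alphabet (wrapping around), then move the last character to the front.
On "iynzybus": the first step gives "hxmyxatr", and the second then gives "rhxmyxat".

rhxmyxat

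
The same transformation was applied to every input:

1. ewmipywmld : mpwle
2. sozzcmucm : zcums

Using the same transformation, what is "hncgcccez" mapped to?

The pattern: keep every other character starting from the first (positions 1st, 3rd, 5th, ...), then move the first character to the end.
For "hncgcccez", step one produces "hcccz"; step two turns that into "ccczh".

ccczh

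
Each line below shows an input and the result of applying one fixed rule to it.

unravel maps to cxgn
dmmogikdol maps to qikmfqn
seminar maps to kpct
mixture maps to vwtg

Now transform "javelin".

The rule is to shift every letter 2 places forward in the alphabet (wrapping around), then delete the first 3 characters.
Applying that to "javelin" gives "gnkp".

gnkp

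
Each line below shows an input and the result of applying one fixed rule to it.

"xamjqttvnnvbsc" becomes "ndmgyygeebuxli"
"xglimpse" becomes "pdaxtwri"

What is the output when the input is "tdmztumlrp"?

acwxfekxoe

What's happening: shift every letter 11 places forward in the alphabet (wrapping around), then reverse the string.
Starting from "tdmztumlrp": after the first operation, "eoxkefxwca"; after the second, "acwxfekxoe".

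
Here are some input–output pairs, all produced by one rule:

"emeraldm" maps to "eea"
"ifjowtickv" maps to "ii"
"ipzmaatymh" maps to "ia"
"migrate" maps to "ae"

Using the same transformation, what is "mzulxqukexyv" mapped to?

Looking at the pairs, the operation is to keep every other character starting from the first (positions 1st, 3rd, 5th, ...), then keep only the vowels.
Working it through for "mzulxqukexyv": intermediate "muxuey", final "uue".

uue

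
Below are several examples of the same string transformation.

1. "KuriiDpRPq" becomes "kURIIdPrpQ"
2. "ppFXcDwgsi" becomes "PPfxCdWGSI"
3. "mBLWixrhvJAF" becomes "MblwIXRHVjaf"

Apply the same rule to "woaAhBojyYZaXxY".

Rule — flip the case of every letter.
So "woaAhBojyYZaXxY" becomes "WOAaHbOJYyzAxXy".

WOAaHbOJYyzAxXy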